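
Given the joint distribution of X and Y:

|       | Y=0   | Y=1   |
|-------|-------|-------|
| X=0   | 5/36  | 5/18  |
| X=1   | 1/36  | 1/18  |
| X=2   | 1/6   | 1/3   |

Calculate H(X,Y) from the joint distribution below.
H(X,Y) = -Σ P(X,Y) log₂ P(X,Y), summed over the non-zero cells:
H(X,Y) = -[(5/36)·log₂(5/36) + (5/18)·log₂(5/18) + (1/36)·log₂(1/36) + (1/18)·log₂(1/18) + (1/6)·log₂(1/6) + (1/3)·log₂(1/3)]
  = 0.3956 + 0.5133 + 0.1436 + 0.2317 + 0.4308 + 0.5283
  = 2.2433 bits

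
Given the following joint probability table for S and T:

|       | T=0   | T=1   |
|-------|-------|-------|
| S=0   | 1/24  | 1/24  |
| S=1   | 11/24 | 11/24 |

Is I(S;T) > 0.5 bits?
Marginal P(S) (row sums):
  P(S=0) = 1/24 + 1/24 = 1/12
  P(S=1) = 11/24 + 11/24 = 11/12
Marginal P(T) (column sums):
  P(T=0) = 1/24 + 11/24 = 1/2
  P(T=1) = 1/24 + 11/24 = 1/2

H(S) = -[(1/12)·log₂(1/12) + (11/12)·log₂(11/12)]
  = 0.2987 + 0.1151
  = 0.4138 bits
H(T) = -[(1/2)·log₂(1/2) + (1/2)·log₂(1/2)]
  = 0.5000 + 0.5000
  = 1.0000 bits
H(S,T) = -[(1/24)·log₂(1/24) + (1/24)·log₂(1/24) + (11/24)·log₂(11/24) + (11/24)·log₂(11/24)]
  = 0.1910 + 0.1910 + 0.5159 + 0.5159
  = 1.4138 bits

I(S;T) = H(S) + H(T) - H(S,T)
  = 0.4138 + 1.0000 - 1.4138
  = 0.0000 bits

No. I(S;T) = 0.0000 bits, which is ≤ 0.5 bits.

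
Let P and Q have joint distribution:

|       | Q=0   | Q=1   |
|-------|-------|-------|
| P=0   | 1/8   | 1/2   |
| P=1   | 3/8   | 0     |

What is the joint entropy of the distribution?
H(P,Q) = -Σ P(P,Q) log₂ P(P,Q), summed over the non-zero cells:
H(P,Q) = -[(1/8)·log₂(1/8) + (1/2)·log₂(1/2) + (3/8)·log₂(3/8)]
  = 0.3750 + 0.5000 + 0.5306
  = 1.4056 bits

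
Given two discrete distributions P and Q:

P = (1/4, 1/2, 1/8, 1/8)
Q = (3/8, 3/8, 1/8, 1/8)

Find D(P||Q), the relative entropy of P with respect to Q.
D(P||Q) = Σ P(i) log₂(P(i)/Q(i))
  i=0: (1/4) × log₂((1/4)/(3/8)) = (1/4) × log₂(2/3) = -0.1462
  i=1: (1/2) × log₂((1/2)/(3/8)) = (1/2) × log₂(4/3) = 0.2075
  i=2: (1/8) × log₂((1/8)/(1/8)) = (1/8) × log₂(1) = 0.0000
  i=3: (1/8) × log₂((1/8)/(1/8)) = (1/8) × log₂(1) = 0.0000
D(P||Q) = -0.1462 + 0.2075 + 0.0000 + 0.0000
  = 0.0613 bits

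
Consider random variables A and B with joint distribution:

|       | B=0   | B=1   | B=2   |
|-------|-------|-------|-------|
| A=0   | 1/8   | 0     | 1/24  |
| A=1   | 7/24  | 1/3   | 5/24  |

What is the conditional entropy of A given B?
Marginal P(B) (column sums):
  P(B=0) = 1/8 + 7/24 = 5/12
  P(B=1) = 0 + 1/3 = 1/3
  P(B=2) = 1/24 + 5/24 = 1/4

H(A|B) = -Σ P(A,B)·log₂ P(A|B), where P(A|B) = P(A,B) / P(B)
  (cells with P(A,B) = 0 contribute 0)
  (A=0,B=0): P(A|B) = (1/8)/(5/12) = 3/10;  -(1/8)·log₂(3/10) = 0.2171
  (A=0,B=2): P(A|B) = (1/24)/(1/4) = 1/6;  -(1/24)·log₂(1/6) = 0.1077
  (A=1,B=0): P(A|B) = (7/24)/(5/12) = 7/10;  -(7/24)·log₂(7/10) = 0.1501
  (A=1,B=1): P(A|B) = (1/3)/(1/3) = 1;  -(1/3)·log₂(1) = 0.0000
  (A=1,B=2): P(A|B) = (5/24)/(1/4) = 5/6;  -(5/24)·log₂(5/6) = 0.0548
H(A|B) = 0.2171 + 0.1077 + 0.1501 + 0.0000 + 0.0548
  = 0.5297 bits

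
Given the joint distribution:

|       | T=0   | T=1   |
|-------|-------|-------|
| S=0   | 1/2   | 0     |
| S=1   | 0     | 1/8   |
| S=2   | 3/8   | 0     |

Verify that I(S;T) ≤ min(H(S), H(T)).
Marginal P(S) (row sums):
  P(S=0) = 1/2 + 0 = 1/2
  P(S=1) = 0 + 1/8 = 1/8
  P(S=2) = 3/8 + 0 = 3/8
Marginal P(T) (column sums):
  P(T=0) = 1/2 + 0 + 3/8 = 7/8
  P(T=1) = 0 + 1/8 + 0 = 1/8

H(S) = -[(1/2)·log₂(1/2) + (1/8)·log₂(1/8) + (3/8)·log₂(3/8)]
  = 0.5000 + 0.3750 + 0.5306
  = 1.4056 bits
H(T) = -[(7/8)·log₂(7/8) + (1/8)·log₂(1/8)]
  = 0.1686 + 0.3750
  = 0.5436 bits
H(S,T) = -[(1/2)·log₂(1/2) + (1/8)·log₂(1/8) + (3/8)·log₂(3/8)]
  = 0.5000 + 0.3750 + 0.5306
  = 1.4056 bits

I(S;T) = H(S) + H(T) - H(S,T)
  = 1.4056 + 0.5436 - 1.4056
  = 0.5436 bits

min(H(S), H(T)) = min(1.4056, 0.5436) = 0.5436 bits
Since 0.5436 ≤ 0.5436, the bound is satisfied ✓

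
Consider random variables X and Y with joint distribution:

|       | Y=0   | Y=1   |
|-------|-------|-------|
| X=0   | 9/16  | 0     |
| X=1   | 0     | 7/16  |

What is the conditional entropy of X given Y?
Marginal P(Y) (column sums):
  P(Y=0) = 9/16 + 0 = 9/16
  P(Y=1) = 0 + 7/16 = 7/16

H(X|Y) = -Σ P(X,Y)·log₂ P(X|Y), where P(X|Y) = P(X,Y) / P(Y)
  (cells with P(X,Y) = 0 contribute 0)
  (X=0,Y=0): P(X|Y) = (9/16)/(9/16) = 1;  -(9/16)·log₂(1) = 0.0000
  (X=1,Y=1): P(X|Y) = (7/16)/(7/16) = 1;  -(7/16)·log₂(1) = 0.0000
H(X|Y) = 0.0000 + 0.0000
  = 0.0000 bits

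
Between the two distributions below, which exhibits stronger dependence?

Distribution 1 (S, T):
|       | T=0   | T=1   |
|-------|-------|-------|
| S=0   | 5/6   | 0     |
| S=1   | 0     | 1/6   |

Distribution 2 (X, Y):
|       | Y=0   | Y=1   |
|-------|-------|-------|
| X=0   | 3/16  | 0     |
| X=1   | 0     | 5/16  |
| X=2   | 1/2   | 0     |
Distribution 1 (S, T):
Marginal P(S) (row sums):
  P(S=0) = 5/6 + 0 = 5/6
  P(S=1) = 0 + 1/6 = 1/6
Marginal P(T) (column sums):
  P(T=0) = 5/6 + 0 = 5/6
  P(T=1) = 0 + 1/6 = 1/6

H(S) = -[(5/6)·log₂(5/6) + (1/6)·log₂(1/6)]
  = 0.2192 + 0.4308
  = 0.6500 bits
H(T) = -[(5/6)·log₂(5/6) + (1/6)·log₂(1/6)]
  = 0.2192 + 0.4308
  = 0.6500 bits
H(S,T) = -[(5/6)·log₂(5/6) + (1/6)·log₂(1/6)]
  = 0.2192 + 0.4308
  = 0.6500 bits

I(S;T) = H(S) + H(T) - H(S,T)
  = 0.6500 + 0.6500 - 0.6500
  = 0.6500 bits

Distribution 2 (X, Y):
Marginal P(X) (row sums):
  P(X=0) = 3/16 + 0 = 3/16
  P(X=1) = 0 + 5/16 = 5/16
  P(X=2) = 1/2 + 0 = 1/2
Marginal P(Y) (column sums):
  P(Y=0) = 3/16 + 0 + 1/2 = 11/16
  P(Y=1) = 0 + 5/16 + 0 = 5/16

H(X) = -[(3/16)·log₂(3/16) + (5/16)·log₂(5/16) + (1/2)·log₂(1/2)]
  = 0.4528 + 0.5244 + 0.5000
  = 1.4772 bits
H(Y) = -[(11/16)·log₂(11/16) + (5/16)·log₂(5/16)]
  = 0.3716 + 0.5244
  = 0.8960 bits
H(X,Y) = -[(3/16)·log₂(3/16) + (5/16)·log₂(5/16) + (1/2)·log₂(1/2)]
  = 0.4528 + 0.5244 + 0.5000
  = 1.4772 bits

I(X;Y) = H(X) + H(Y) - H(X,Y)
  = 1.4772 + 0.8960 - 1.4772
  = 0.8960 bits

I(X;Y) = 0.8960 bits > I(S;T) = 0.6500 bits, so (X, Y) has the higher mutual information (stronger dependence).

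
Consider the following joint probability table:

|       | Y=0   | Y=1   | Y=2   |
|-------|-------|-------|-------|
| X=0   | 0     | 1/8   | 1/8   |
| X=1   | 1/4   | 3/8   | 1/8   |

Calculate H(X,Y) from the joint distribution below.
H(X,Y) = -Σ P(X,Y) log₂ P(X,Y), summed over the non-zero cells:
H(X,Y) = -[(1/8)·log₂(1/8) + (1/8)·log₂(1/8) + (1/4)·log₂(1/4) + (3/8)·log₂(3/8) + (1/8)·log₂(1/8)]
  = 0.3750 + 0.3750 + 0.5000 + 0.5306 + 0.3750
  = 2.1556 bits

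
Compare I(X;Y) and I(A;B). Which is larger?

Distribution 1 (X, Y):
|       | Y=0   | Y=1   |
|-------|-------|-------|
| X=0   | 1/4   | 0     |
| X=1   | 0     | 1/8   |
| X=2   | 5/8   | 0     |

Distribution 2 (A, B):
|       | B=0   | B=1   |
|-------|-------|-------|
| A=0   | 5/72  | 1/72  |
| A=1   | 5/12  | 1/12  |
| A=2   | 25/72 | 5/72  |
Distribution 1 (X, Y):
Marginal P(X) (row sums):
  P(X=0) = 1/4 + 0 = 1/4
  P(X=1) = 0 + 1/8 = 1/8
  P(X=2) = 5/8 + 0 = 5/8
Marginal P(Y) (column sums):
  P(Y=0) = 1/4 + 0 + 5/8 = 7/8
  P(Y=1) = 0 + 1/8 + 0 = 1/8

H(X) = -[(1/4)·log₂(1/4) + (1/8)·log₂(1/8) + (5/8)·log₂(5/8)]
  = 0.5000 + 0.3750 + 0.4238
  = 1.2988 bits
H(Y) = -[(7/8)·log₂(7/8) + (1/8)·log₂(1/8)]
  = 0.1686 + 0.3750
  = 0.5436 bits
H(X,Y) = -[(1/4)·log₂(1/4) + (1/8)·log₂(1/8) + (5/8)·log₂(5/8)]
  = 0.5000 + 0.3750 + 0.4238
  = 1.2988 bits

I(X;Y) = H(X) + H(Y) - H(X,Y)
  = 1.2988 + 0.5436 - 1.2988
  = 0.5436 bits

Distribution 2 (A, B):
Marginal P(A) (row sums):
  P(A=0) = 5/72 + 1/72 = 1/12
  P(A=1) = 5/12 + 1/12 = 1/2
  P(A=2) = 25/72 + 5/72 = 5/12
Marginal P(B) (column sums):
  P(B=0) = 5/72 + 5/12 + 25/72 = 5/6
  P(B=1) = 1/72 + 1/12 + 5/72 = 1/6

H(A) = -[(1/12)·log₂(1/12) + (1/2)·log₂(1/2) + (5/12)·log₂(5/12)]
  = 0.2987 + 0.5000 + 0.5263
  = 1.3250 bits
H(B) = -[(5/6)·log₂(5/6) + (1/6)·log₂(1/6)]
  = 0.2192 + 0.4308
  = 0.6500 bits
H(A,B) = -[(5/72)·log₂(5/72) + (1/72)·log₂(1/72) + (5/12)·log₂(5/12) + (1/12)·log₂(1/12) + (25/72)·log₂(25/72) + (5/72)·log₂(5/72)]
  = 0.2672 + 0.0857 + 0.5263 + 0.2987 + 0.5299 + 0.2672
  = 1.9750 bits

I(A;B) = H(A) + H(B) - H(A,B)
  = 1.3250 + 0.6500 - 1.9750
  = 0.0000 bits

I(X;Y) = 0.5436 bits > I(A;B) = 0.0000 bits, so (X, Y) has the higher mutual information (stronger dependence).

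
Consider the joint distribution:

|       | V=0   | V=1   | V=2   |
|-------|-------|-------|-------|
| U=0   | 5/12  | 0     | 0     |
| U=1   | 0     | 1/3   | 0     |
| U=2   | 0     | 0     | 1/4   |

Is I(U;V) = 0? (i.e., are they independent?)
Marginal P(U) (row sums):
  P(U=0) = 5/12 + 0 + 0 = 5/12
  P(U=1) = 0 + 1/3 + 0 = 1/3
  P(U=2) = 0 + 0 + 1/4 = 1/4
Marginal P(V) (column sums):
  P(V=0) = 5/12 + 0 + 0 = 5/12
  P(V=1) = 0 + 1/3 + 0 = 1/3
  P(V=2) = 0 + 0 + 1/4 = 1/4

U and V are independent iff P(U=i,V=j) = P(U=i)·P(V=j) for every cell.
  P(U=0)·P(V=0) = 5/12 × 5/12 = 25/144, but P(U=0,V=0) = 5/12 ✗

No, U and V are not independent. Quantitatively, I(U;V) > 0:

H(U) = -[(5/12)·log₂(5/12) + (1/3)·log₂(1/3) + (1/4)·log₂(1/4)]
  = 0.5263 + 0.5283 + 0.5000
  = 1.5546 bits
H(V) = -[(5/12)·log₂(5/12) + (1/3)·log₂(1/3) + (1/4)·log₂(1/4)]
  = 0.5263 + 0.5283 + 0.5000
  = 1.5546 bits
H(U,V) = -[(5/12)·log₂(5/12) + (1/3)·log₂(1/3) + (1/4)·log₂(1/4)]
  = 0.5263 + 0.5283 + 0.5000
  = 1.5546 bits
I(U;V) = H(U) + H(V) - H(U,V) = 1.5546 + 1.5546 - 1.5546 = 1.5546 bits > 0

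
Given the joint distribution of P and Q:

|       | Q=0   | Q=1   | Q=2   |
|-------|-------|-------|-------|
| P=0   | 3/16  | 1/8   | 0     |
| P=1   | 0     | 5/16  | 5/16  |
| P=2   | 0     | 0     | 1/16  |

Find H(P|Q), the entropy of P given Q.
Marginal P(Q) (column sums):
  P(Q=0) = 3/16 + 0 + 0 = 3/16
  P(Q=1) = 1/8 + 5/16 + 0 = 7/16
  P(Q=2) = 0 + 5/16 + 1/16 = 3/8

H(P|Q) = -Σ P(P,Q)·log₂ P(P|Q), where P(P|Q) = P(P,Q) / P(Q)
  (cells with P(P,Q) = 0 contribute 0)
  (P=0,Q=0): P(P|Q) = (3/16)/(3/16) = 1;  -(3/16)·log₂(1) = 0.0000
  (P=0,Q=1): P(P|Q) = (1/8)/(7/16) = 2/7;  -(1/8)·log₂(2/7) = 0.2259
  (P=1,Q=1): P(P|Q) = (5/16)/(7/16) = 5/7;  -(5/16)·log₂(5/7) = 0.1517
  (P=1,Q=2): P(P|Q) = (5/16)/(3/8) = 5/6;  -(5/16)·log₂(5/6) = 0.0822
  (P=2,Q=2): P(P|Q) = (1/16)/(3/8) = 1/6;  -(1/16)·log₂(1/6) = 0.1616
H(P|Q) = 0.0000 + 0.2259 + 0.1517 + 0.0822 + 0.1616
  = 0.6214 bits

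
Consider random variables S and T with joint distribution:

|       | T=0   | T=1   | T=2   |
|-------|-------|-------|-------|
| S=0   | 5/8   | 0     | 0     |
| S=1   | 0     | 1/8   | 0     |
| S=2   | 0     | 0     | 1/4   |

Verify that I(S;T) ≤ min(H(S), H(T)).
Marginal P(S) (row sums):
  P(S=0) = 5/8 + 0 + 0 = 5/8
  P(S=1) = 0 + 1/8 + 0 = 1/8
  P(S=2) = 0 + 0 + 1/4 = 1/4
Marginal P(T) (column sums):
  P(T=0) = 5/8 + 0 + 0 = 5/8
  P(T=1) = 0 + 1/8 + 0 = 1/8
  P(T=2) = 0 + 0 + 1/4 = 1/4

H(S) = -[(5/8)·log₂(5/8) + (1/8)·log₂(1/8) + (1/4)·log₂(1/4)]
  = 0.4238 + 0.3750 + 0.5000
  = 1.2988 bits
H(T) = -[(5/8)·log₂(5/8) + (1/8)·log₂(1/8) + (1/4)·log₂(1/4)]
  = 0.4238 + 0.3750 + 0.5000
  = 1.2988 bits
H(S,T) = -[(5/8)·log₂(5/8) + (1/8)·log₂(1/8) + (1/4)·log₂(1/4)]
  = 0.4238 + 0.3750 + 0.5000
  = 1.2988 bits

I(S;T) = H(S) + H(T) - H(S,T)
  = 1.2988 + 1.2988 - 1.2988
  = 1.2988 bits

min(H(S), H(T)) = min(1.2988, 1.2988) = 1.2988 bits
Since 1.2988 ≤ 1.2988, the bound is satisfied ✓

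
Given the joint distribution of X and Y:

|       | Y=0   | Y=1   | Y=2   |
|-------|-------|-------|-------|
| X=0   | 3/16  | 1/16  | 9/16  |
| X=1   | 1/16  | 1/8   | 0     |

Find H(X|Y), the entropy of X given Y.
Marginal P(Y) (column sums):
  P(Y=0) = 3/16 + 1/16 = 1/4
  P(Y=1) = 1/16 + 1/8 = 3/16
  P(Y=2) = 9/16 + 0 = 9/16

H(X|Y) = -Σ P(X,Y)·log₂ P(X|Y), where P(X|Y) = P(X,Y) / P(Y)
  (cells with P(X,Y) = 0 contribute 0)
  (X=0,Y=0): P(X|Y) = (3/16)/(1/4) = 3/4;  -(3/16)·log₂(3/4) = 0.0778
  (X=0,Y=1): P(X|Y) = (1/16)/(3/16) = 1/3;  -(1/16)·log₂(1/3) = 0.0991
  (X=0,Y=2): P(X|Y) = (9/16)/(9/16) = 1;  -(9/16)·log₂(1) = 0.0000
  (X=1,Y=0): P(X|Y) = (1/16)/(1/4) = 1/4;  -(1/16)·log₂(1/4) = 0.1250
  (X=1,Y=1): P(X|Y) = (1/8)/(3/16) = 2/3;  -(1/8)·log₂(2/3) = 0.0731
H(X|Y) = 0.0778 + 0.0991 + 0.0000 + 0.1250 + 0.0731
  = 0.3750 bits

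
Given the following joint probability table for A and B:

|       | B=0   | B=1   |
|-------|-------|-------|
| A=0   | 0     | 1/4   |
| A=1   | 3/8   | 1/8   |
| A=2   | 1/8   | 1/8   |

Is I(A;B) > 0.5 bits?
Marginal P(A) (row sums):
  P(A=0) = 0 + 1/4 = 1/4
  P(A=1) = 3/8 + 1/8 = 1/2
  P(A=2) = 1/8 + 1/8 = 1/4
Marginal P(B) (column sums):
  P(B=0) = 0 + 3/8 + 1/8 = 1/2
  P(B=1) = 1/4 + 1/8 + 1/8 = 1/2

H(A) = -[(1/4)·log₂(1/4) + (1/2)·log₂(1/2) + (1/4)·log₂(1/4)]
  = 0.5000 + 0.5000 + 0.5000
  = 1.5000 bits
H(B) = -[(1/2)·log₂(1/2) + (1/2)·log₂(1/2)]
  = 0.5000 + 0.5000
  = 1.0000 bits
H(A,B) = -[(1/4)·log₂(1/4) + (3/8)·log₂(3/8) + (1/8)·log₂(1/8) + (1/8)·log₂(1/8) + (1/8)·log₂(1/8)]
  = 0.5000 + 0.5306 + 0.3750 + 0.3750 + 0.3750
  = 2.1556 bits

I(A;B) = H(A) + H(B) - H(A,B)
  = 1.5000 + 1.0000 - 2.1556
  = 0.3444 bits

No. I(A;B) = 0.3444 bits, which is ≤ 0.5 bits.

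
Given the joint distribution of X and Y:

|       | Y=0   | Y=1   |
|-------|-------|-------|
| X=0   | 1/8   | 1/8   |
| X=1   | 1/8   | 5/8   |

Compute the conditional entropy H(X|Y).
Marginal P(Y) (column sums):
  P(Y=0) = 1/8 + 1/8 = 1/4
  P(Y=1) = 1/8 + 5/8 = 3/4

H(X|Y) = -Σ P(X,Y)·log₂ P(X|Y), where P(X|Y) = P(X,Y) / P(Y)
  (X=0,Y=0): P(X|Y) = (1/8)/(1/4) = 1/2;  -(1/8)·log₂(1/2) = 0.1250
  (X=0,Y=1): P(X|Y) = (1/8)/(3/4) = 1/6;  -(1/8)·log₂(1/6) = 0.3231
  (X=1,Y=0): P(X|Y) = (1/8)/(1/4) = 1/2;  -(1/8)·log₂(1/2) = 0.1250
  (X=1,Y=1): P(X|Y) = (5/8)/(3/4) = 5/6;  -(5/8)·log₂(5/6) = 0.1644
H(X|Y) = 0.1250 + 0.3231 + 0.1250 + 0.1644
  = 0.7375 bits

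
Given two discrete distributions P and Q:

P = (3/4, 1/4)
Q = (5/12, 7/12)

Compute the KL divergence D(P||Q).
D(P||Q) = Σ P(i) log₂(P(i)/Q(i))
  i=0: (3/4) × log₂((3/4)/(5/12)) = (3/4) × log₂(9/5) = 0.6360
  i=1: (1/4) × log₂((1/4)/(7/12)) = (1/4) × log₂(3/7) = -0.3056
D(P||Q) = 0.6360 - 0.3056
  = 0.3304 bits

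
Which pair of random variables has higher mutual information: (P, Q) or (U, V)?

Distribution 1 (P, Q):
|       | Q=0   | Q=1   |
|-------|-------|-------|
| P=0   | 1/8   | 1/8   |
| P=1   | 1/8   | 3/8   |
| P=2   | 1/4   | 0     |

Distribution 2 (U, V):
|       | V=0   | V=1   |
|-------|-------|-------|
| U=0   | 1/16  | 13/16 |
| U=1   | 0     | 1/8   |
Distribution 1 (P, Q):
Marginal P(P) (row sums):
  P(P=0) = 1/8 + 1/8 = 1/4
  P(P=1) = 1/8 + 3/8 = 1/2
  P(P=2) = 1/4 + 0 = 1/4
Marginal P(Q) (column sums):
  P(Q=0) = 1/8 + 1/8 + 1/4 = 1/2
  P(Q=1) = 1/8 + 3/8 + 0 = 1/2

H(P) = -[(1/4)·log₂(1/4) + (1/2)·log₂(1/2) + (1/4)·log₂(1/4)]
  = 0.5000 + 0.5000 + 0.5000
  = 1.5000 bits
H(Q) = -[(1/2)·log₂(1/2) + (1/2)·log₂(1/2)]
  = 0.5000 + 0.5000
  = 1.0000 bits
H(P,Q) = -[(1/8)·log₂(1/8) + (1/8)·log₂(1/8) + (1/8)·log₂(1/8) + (3/8)·log₂(3/8) + (1/4)·log₂(1/4)]
  = 0.3750 + 0.3750 + 0.3750 + 0.5306 + 0.5000
  = 2.1556 bits

I(P;Q) = H(P) + H(Q) - H(P,Q)
  = 1.5000 + 1.0000 - 2.1556
  = 0.3444 bits

Distribution 2 (U, V):
Marginal P(U) (row sums):
  P(U=0) = 1/16 + 13/16 = 7/8
  P(U=1) = 0 + 1/8 = 1/8
Marginal P(V) (column sums):
  P(V=0) = 1/16 + 0 = 1/16
  P(V=1) = 13/16 + 1/8 = 15/16

H(U) = -[(7/8)·log₂(7/8) + (1/8)·log₂(1/8)]
  = 0.1686 + 0.3750
  = 0.5436 bits
H(V) = -[(1/16)·log₂(1/16) + (15/16)·log₂(15/16)]
  = 0.2500 + 0.0873
  = 0.3373 bits
H(U,V) = -[(1/16)·log₂(1/16) + (13/16)·log₂(13/16) + (1/8)·log₂(1/8)]
  = 0.2500 + 0.2434 + 0.3750
  = 0.8684 bits

I(U;V) = H(U) + H(V) - H(U,V)
  = 0.5436 + 0.3373 - 0.8684
  = 0.0125 bits

I(P;Q) = 0.3444 bits > I(U;V) = 0.0125 bits, so (P, Q) has the higher mutual information (stronger dependence).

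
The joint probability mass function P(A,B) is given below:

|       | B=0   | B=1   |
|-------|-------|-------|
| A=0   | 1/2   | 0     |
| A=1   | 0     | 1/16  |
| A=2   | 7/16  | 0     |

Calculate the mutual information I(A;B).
Marginal P(A) (row sums):
  P(A=0) = 1/2 + 0 = 1/2
  P(A=1) = 0 + 1/16 = 1/16
  P(A=2) = 7/16 + 0 = 7/16
Marginal P(B) (column sums):
  P(B=0) = 1/2 + 0 + 7/16 = 15/16
  P(B=1) = 0 + 1/16 + 0 = 1/16

H(A) = -[(1/2)·log₂(1/2) + (1/16)·log₂(1/16) + (7/16)·log₂(7/16)]
  = 0.5000 + 0.2500 + 0.5218
  = 1.2718 bits
H(B) = -[(15/16)·log₂(15/16) + (1/16)·log₂(1/16)]
  = 0.0873 + 0.2500
  = 0.3373 bits
H(A,B) = -[(1/2)·log₂(1/2) + (1/16)·log₂(1/16) + (7/16)·log₂(7/16)]
  = 0.5000 + 0.2500 + 0.5218
  = 1.2718 bits

I(A;B) = H(A) + H(B) - H(A,B)
  = 1.2718 + 0.3373 - 1.2718
  = 0.3373 bits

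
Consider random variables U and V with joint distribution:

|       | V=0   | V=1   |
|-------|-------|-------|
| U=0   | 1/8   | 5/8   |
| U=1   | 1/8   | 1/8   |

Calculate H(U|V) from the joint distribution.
Marginal P(V) (column sums):
  P(V=0) = 1/8 + 1/8 = 1/4
  P(V=1) = 5/8 + 1/8 = 3/4

H(U|V) = -Σ P(U,V)·log₂ P(U|V), where P(U|V) = P(U,V) / P(V)
  (U=0,V=0): P(U|V) = (1/8)/(1/4) = 1/2;  -(1/8)·log₂(1/2) = 0.1250
  (U=0,V=1): P(U|V) = (5/8)/(3/4) = 5/6;  -(5/8)·log₂(5/6) = 0.1644
  (U=1,V=0): P(U|V) = (1/8)/(1/4) = 1/2;  -(1/8)·log₂(1/2) = 0.1250
  (U=1,V=1): P(U|V) = (1/8)/(3/4) = 1/6;  -(1/8)·log₂(1/6) = 0.3231
H(U|V) = 0.1250 + 0.1644 + 0.1250 + 0.3231
  = 0.7375 bits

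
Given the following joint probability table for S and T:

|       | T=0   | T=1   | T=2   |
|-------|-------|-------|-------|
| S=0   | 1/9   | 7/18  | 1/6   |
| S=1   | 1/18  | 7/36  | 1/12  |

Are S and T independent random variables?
Marginal P(S) (row sums):
  P(S=0) = 1/9 + 7/18 + 1/6 = 2/3
  P(S=1) = 1/18 + 7/36 + 1/12 = 1/3
Marginal P(T) (column sums):
  P(T=0) = 1/9 + 1/18 = 1/6
  P(T=1) = 7/18 + 7/36 = 7/12
  P(T=2) = 1/6 + 1/12 = 1/4

S and T are independent iff P(S=i,T=j) = P(S=i)·P(T=j) for every cell.
  P(S=0)·P(T=0) = 2/3 × 1/6 = 1/9 = P(S=0,T=0) ✓
  P(S=0)·P(T=1) = 2/3 × 7/12 = 7/18 = P(S=0,T=1) ✓
  P(S=0)·P(T=2) = 2/3 × 1/4 = 1/6 = P(S=0,T=2) ✓
  P(S=1)·P(T=0) = 1/3 × 1/6 = 1/18 = P(S=1,T=0) ✓
  P(S=1)·P(T=1) = 1/3 × 7/12 = 7/36 = P(S=1,T=1) ✓
  P(S=1)·P(T=2) = 1/3 × 1/4 = 1/12 = P(S=1,T=2) ✓

Yes, S and T are independent: every cell factors, so I(S;T) = 0 bits.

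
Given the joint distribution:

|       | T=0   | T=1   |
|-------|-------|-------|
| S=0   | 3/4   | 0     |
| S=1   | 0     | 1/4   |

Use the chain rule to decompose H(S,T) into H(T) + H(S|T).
By the chain rule: H(S,T) = H(T) + H(S|T)

Marginal P(T) (column sums):
  P(T=0) = 3/4 + 0 = 3/4
  P(T=1) = 0 + 1/4 = 1/4
H(T) = -[(3/4)·log₂(3/4) + (1/4)·log₂(1/4)]
  = 0.3113 + 0.5000
  = 0.8113 bits
H(S|T) = -Σ P(S,T)·log₂ P(S|T), where P(S|T) = P(S,T) / P(T)
  (cells with P(S,T) = 0 contribute 0)
  (S=0,T=0): P(S|T) = (3/4)/(3/4) = 1;  -(3/4)·log₂(1) = 0.0000
  (S=1,T=1): P(S|T) = (1/4)/(1/4) = 1;  -(1/4)·log₂(1) = 0.0000
H(S|T) = 0.0000 + 0.0000
  = 0.0000 bits

H(S,T) = H(T) + H(S|T) = 0.8113 + 0.0000 = 0.8113 bits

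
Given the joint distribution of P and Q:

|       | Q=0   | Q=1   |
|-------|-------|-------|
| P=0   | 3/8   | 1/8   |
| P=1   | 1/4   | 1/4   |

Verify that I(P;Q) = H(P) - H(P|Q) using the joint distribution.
Left side, from I(P;Q) = H(P) + H(Q) - H(P,Q):
Marginal P(P) (row sums):
  P(P=0) = 3/8 + 1/8 = 1/2
  P(P=1) = 1/4 + 1/4 = 1/2
Marginal P(Q) (column sums):
  P(Q=0) = 3/8 + 1/4 = 5/8
  P(Q=1) = 1/8 + 1/4 = 3/8

H(P) = -[(1/2)·log₂(1/2) + (1/2)·log₂(1/2)]
  = 0.5000 + 0.5000
  = 1.0000 bits
H(Q) = -[(5/8)·log₂(5/8) + (3/8)·log₂(3/8)]
  = 0.4238 + 0.5306
  = 0.9544 bits
H(P,Q) = -[(3/8)·log₂(3/8) + (1/8)·log₂(1/8) + (1/4)·log₂(1/4) + (1/4)·log₂(1/4)]
  = 0.5306 + 0.3750 + 0.5000 + 0.5000
  = 1.9056 bits

I(P;Q) = H(P) + H(Q) - H(P,Q)
  = 1.0000 + 0.9544 - 1.9056
  = 0.0488 bits

Right side, with H(P|Q) computed directly from the conditional probabilities:
H(P|Q) = -Σ P(P,Q)·log₂ P(P|Q), where P(P|Q) = P(P,Q) / P(Q)
  (P=0,Q=0): P(P|Q) = (3/8)/(5/8) = 3/5;  -(3/8)·log₂(3/5) = 0.2764
  (P=0,Q=1): P(P|Q) = (1/8)/(3/8) = 1/3;  -(1/8)·log₂(1/3) = 0.1981
  (P=1,Q=0): P(P|Q) = (1/4)/(5/8) = 2/5;  -(1/4)·log₂(2/5) = 0.3305
  (P=1,Q=1): P(P|Q) = (1/4)/(3/8) = 2/3;  -(1/4)·log₂(2/3) = 0.1462
H(P|Q) = 0.2764 + 0.1981 + 0.3305 + 0.1462
  = 0.9512 bits
H(P) - H(P|Q) = 1.0000 - 0.9512 = 0.0488 bits

Both sides equal 0.0488 bits, so I(P;Q) = H(P) - H(P|Q) ✓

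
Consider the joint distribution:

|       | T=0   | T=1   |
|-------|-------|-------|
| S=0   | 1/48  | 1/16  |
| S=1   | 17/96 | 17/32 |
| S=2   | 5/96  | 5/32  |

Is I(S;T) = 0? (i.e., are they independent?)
Marginal P(S) (row sums):
  P(S=0) = 1/48 + 1/16 = 1/12
  P(S=1) = 17/96 + 17/32 = 17/24
  P(S=2) = 5/96 + 5/32 = 5/24
Marginal P(T) (column sums):
  P(T=0) = 1/48 + 17/96 + 5/96 = 1/4
  P(T=1) = 1/16 + 17/32 + 5/32 = 3/4

S and T are independent iff P(S=i,T=j) = P(S=i)·P(T=j) for every cell.
  P(S=0)·P(T=0) = 1/12 × 1/4 = 1/48 = P(S=0,T=0) ✓
  P(S=0)·P(T=1) = 1/12 × 3/4 = 1/16 = P(S=0,T=1) ✓
  P(S=1)·P(T=0) = 17/24 × 1/4 = 17/96 = P(S=1,T=0) ✓
  P(S=1)·P(T=1) = 17/24 × 3/4 = 17/32 = P(S=1,T=1) ✓
  P(S=2)·P(T=0) = 5/24 × 1/4 = 5/96 = P(S=2,T=0) ✓
  P(S=2)·P(T=1) = 5/24 × 3/4 = 5/32 = P(S=2,T=1) ✓

Yes, S and T are independent: every cell factors, so I(S;T) = 0 bits.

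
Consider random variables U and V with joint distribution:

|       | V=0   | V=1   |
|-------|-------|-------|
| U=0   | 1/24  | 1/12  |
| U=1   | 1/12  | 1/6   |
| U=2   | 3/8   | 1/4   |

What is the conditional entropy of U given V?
Marginal P(V) (column sums):
  P(V=0) = 1/24 + 1/12 + 3/8 = 1/2
  P(V=1) = 1/12 + 1/6 + 1/4 = 1/2

H(U|V) = -Σ P(U,V)·log₂ P(U|V), where P(U|V) = P(U,V) / P(V)
  (U=0,V=0): P(U|V) = (1/24)/(1/2) = 1/12;  -(1/24)·log₂(1/12) = 0.1494
  (U=0,V=1): P(U|V) = (1/12)/(1/2) = 1/6;  -(1/12)·log₂(1/6) = 0.2154
  (U=1,V=0): P(U|V) = (1/12)/(1/2) = 1/6;  -(1/12)·log₂(1/6) = 0.2154
  (U=1,V=1): P(U|V) = (1/6)/(1/2) = 1/3;  -(1/6)·log₂(1/3) = 0.2642
  (U=2,V=0): P(U|V) = (3/8)/(1/2) = 3/4;  -(3/8)·log₂(3/4) = 0.1556
  (U=2,V=1): P(U|V) = (1/4)/(1/2) = 1/2;  -(1/4)·log₂(1/2) = 0.2500
H(U|V) = 0.1494 + 0.2154 + 0.2154 + 0.2642 + 0.1556 + 0.2500
  = 1.2500 bits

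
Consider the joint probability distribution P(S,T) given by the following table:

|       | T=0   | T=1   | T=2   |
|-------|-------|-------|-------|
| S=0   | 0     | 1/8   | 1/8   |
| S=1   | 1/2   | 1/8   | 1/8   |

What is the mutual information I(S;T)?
Marginal P(S) (row sums):
  P(S=0) = 0 + 1/8 + 1/8 = 1/4
  P(S=1) = 1/2 + 1/8 + 1/8 = 3/4
Marginal P(T) (column sums):
  P(T=0) = 0 + 1/2 = 1/2
  P(T=1) = 1/8 + 1/8 = 1/4
  P(T=2) = 1/8 + 1/8 = 1/4

H(S) = -[(1/4)·log₂(1/4) + (3/4)·log₂(3/4)]
  = 0.5000 + 0.3113
  = 0.8113 bits
H(T) = -[(1/2)·log₂(1/2) + (1/4)·log₂(1/4) + (1/4)·log₂(1/4)]
  = 0.5000 + 0.5000 + 0.5000
  = 1.5000 bits
H(S,T) = -[(1/8)·log₂(1/8) + (1/8)·log₂(1/8) + (1/2)·log₂(1/2) + (1/8)·log₂(1/8) + (1/8)·log₂(1/8)]
  = 0.3750 + 0.3750 + 0.5000 + 0.3750 + 0.3750
  = 2.0000 bits

I(S;T) = H(S) + H(T) - H(S,T)
  = 0.8113 + 1.5000 - 2.0000
  = 0.3113 bits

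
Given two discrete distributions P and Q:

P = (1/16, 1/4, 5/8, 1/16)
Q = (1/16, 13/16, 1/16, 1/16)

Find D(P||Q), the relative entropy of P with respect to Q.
D(P||Q) = Σ P(i) log₂(P(i)/Q(i))
  i=0: (1/16) × log₂((1/16)/(1/16)) = (1/16) × log₂(1) = 0.0000
  i=1: (1/4) × log₂((1/4)/(13/16)) = (1/4) × log₂(4/13) = -0.4251
  i=2: (5/8) × log₂((5/8)/(1/16)) = (5/8) × log₂(10) = 2.0762
  i=3: (1/16) × log₂((1/16)/(1/16)) = (1/16) × log₂(1) = 0.0000
D(P||Q) = 0.0000 - 0.4251 + 2.0762 + 0.0000
  = 1.6511 bits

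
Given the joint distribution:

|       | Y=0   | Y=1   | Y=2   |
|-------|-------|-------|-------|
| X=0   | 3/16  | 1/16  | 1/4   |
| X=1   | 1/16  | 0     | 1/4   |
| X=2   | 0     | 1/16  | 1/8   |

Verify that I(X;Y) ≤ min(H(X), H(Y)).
Marginal P(X) (row sums):
  P(X=0) = 3/16 + 1/16 + 1/4 = 1/2
  P(X=1) = 1/16 + 0 + 1/4 = 5/16
  P(X=2) = 0 + 1/16 + 1/8 = 3/16
Marginal P(Y) (column sums):
  P(Y=0) = 3/16 + 1/16 + 0 = 1/4
  P(Y=1) = 1/16 + 0 + 1/16 = 1/8
  P(Y=2) = 1/4 + 1/4 + 1/8 = 5/8

H(X) = -[(1/2)·log₂(1/2) + (5/16)·log₂(5/16) + (3/16)·log₂(3/16)]
  = 0.5000 + 0.5244 + 0.4528
  = 1.4772 bits
H(Y) = -[(1/4)·log₂(1/4) + (1/8)·log₂(1/8) + (5/8)·log₂(5/8)]
  = 0.5000 + 0.3750 + 0.4238
  = 1.2988 bits
H(X,Y) = -[(3/16)·log₂(3/16) + (1/16)·log₂(1/16) + (1/4)·log₂(1/4) + (1/16)·log₂(1/16) + (1/4)·log₂(1/4) + (1/16)·log₂(1/16) + (1/8)·log₂(1/8)]
  = 0.4528 + 0.2500 + 0.5000 + 0.2500 + 0.5000 + 0.2500 + 0.3750
  = 2.5778 bits

I(X;Y) = H(X) + H(Y) - H(X,Y)
  = 1.4772 + 1.2988 - 2.5778
  = 0.1982 bits

min(H(X), H(Y)) = min(1.4772, 1.2988) = 1.2988 bits
Since 0.1982 ≤ 1.2988, the bound is satisfied ✓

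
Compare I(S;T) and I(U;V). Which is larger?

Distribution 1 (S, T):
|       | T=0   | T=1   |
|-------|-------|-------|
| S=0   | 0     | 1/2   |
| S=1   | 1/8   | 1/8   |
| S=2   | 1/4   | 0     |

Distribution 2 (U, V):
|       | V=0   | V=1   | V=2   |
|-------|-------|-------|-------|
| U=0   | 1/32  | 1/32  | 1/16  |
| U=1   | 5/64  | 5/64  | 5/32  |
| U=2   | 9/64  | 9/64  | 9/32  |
Distribution 1 (S, T):
Marginal P(S) (row sums):
  P(S=0) = 0 + 1/2 = 1/2
  P(S=1) = 1/8 + 1/8 = 1/4
  P(S=2) = 1/4 + 0 = 1/4
Marginal P(T) (column sums):
  P(T=0) = 0 + 1/8 + 1/4 = 3/8
  P(T=1) = 1/2 + 1/8 + 0 = 5/8

H(S) = -[(1/2)·log₂(1/2) + (1/4)·log₂(1/4) + (1/4)·log₂(1/4)]
  = 0.5000 + 0.5000 + 0.5000
  = 1.5000 bits
H(T) = -[(3/8)·log₂(3/8) + (5/8)·log₂(5/8)]
  = 0.5306 + 0.4238
  = 0.9544 bits
H(S,T) = -[(1/2)·log₂(1/2) + (1/8)·log₂(1/8) + (1/8)·log₂(1/8) + (1/4)·log₂(1/4)]
  = 0.5000 + 0.3750 + 0.3750 + 0.5000
  = 1.7500 bits

I(S;T) = H(S) + H(T) - H(S,T)
  = 1.5000 + 0.9544 - 1.7500
  = 0.7044 bits

Distribution 2 (U, V):
Marginal P(U) (row sums):
  P(U=0) = 1/32 + 1/32 + 1/16 = 1/8
  P(U=1) = 5/64 + 5/64 + 5/32 = 5/16
  P(U=2) = 9/64 + 9/64 + 9/32 = 9/16
Marginal P(V) (column sums):
  P(V=0) = 1/32 + 5/64 + 9/64 = 1/4
  P(V=1) = 1/32 + 5/64 + 9/64 = 1/4
  P(V=2) = 1/16 + 5/32 + 9/32 = 1/2

H(U) = -[(1/8)·log₂(1/8) + (5/16)·log₂(5/16) + (9/16)·log₂(9/16)]
  = 0.3750 + 0.5244 + 0.4669
  = 1.3663 bits
H(V) = -[(1/4)·log₂(1/4) + (1/4)·log₂(1/4) + (1/2)·log₂(1/2)]
  = 0.5000 + 0.5000 + 0.5000
  = 1.5000 bits
H(U,V) = -[(1/32)·log₂(1/32) + (1/32)·log₂(1/32) + (1/16)·log₂(1/16) + (5/64)·log₂(5/64) + (5/64)·log₂(5/64) + (5/32)·log₂(5/32) + (9/64)·log₂(9/64) + (9/64)·log₂(9/64) + (9/32)·log₂(9/32)]
  = 0.1563 + 0.1563 + 0.2500 + 0.2873 + 0.2873 + 0.4184 + 0.3980 + 0.3980 + 0.5147
  = 2.8663 bits

I(U;V) = H(U) + H(V) - H(U,V)
  = 1.3663 + 1.5000 - 2.8663
  = 0.0000 bits

I(S;T) = 0.7044 bits > I(U;V) = 0.0000 bits, so (S, T) has the higher mutual information (stronger dependence).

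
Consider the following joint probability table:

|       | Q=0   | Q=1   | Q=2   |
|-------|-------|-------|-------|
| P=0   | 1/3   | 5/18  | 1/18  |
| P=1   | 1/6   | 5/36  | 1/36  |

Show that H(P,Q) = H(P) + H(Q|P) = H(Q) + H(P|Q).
Marginal P(P) (row sums):
  P(P=0) = 1/3 + 5/18 + 1/18 = 2/3
  P(P=1) = 1/6 + 5/36 + 1/36 = 1/3
Marginal P(Q) (column sums):
  P(Q=0) = 1/3 + 1/6 = 1/2
  P(Q=1) = 5/18 + 5/36 = 5/12
  P(Q=2) = 1/18 + 1/36 = 1/12

Decomposition 1: H(P) + H(Q|P)
H(P) = -[(2/3)·log₂(2/3) + (1/3)·log₂(1/3)]
  = 0.3900 + 0.5283
  = 0.9183 bits
H(Q|P) = -Σ P(P,Q)·log₂ P(Q|P), where P(Q|P) = P(P,Q) / P(P)
  (P=0,Q=0): P(Q|P) = (1/3)/(2/3) = 1/2;  -(1/3)·log₂(1/2) = 0.3333
  (P=0,Q=1): P(Q|P) = (5/18)/(2/3) = 5/12;  -(5/18)·log₂(5/12) = 0.3508
  (P=0,Q=2): P(Q|P) = (1/18)/(2/3) = 1/12;  -(1/18)·log₂(1/12) = 0.1992
  (P=1,Q=0): P(Q|P) = (1/6)/(1/3) = 1/2;  -(1/6)·log₂(1/2) = 0.1667
  (P=1,Q=1): P(Q|P) = (5/36)/(1/3) = 5/12;  -(5/36)·log₂(5/12) = 0.1754
  (P=1,Q=2): P(Q|P) = (1/36)/(1/3) = 1/12;  -(1/36)·log₂(1/12) = 0.0996
H(Q|P) = 0.3333 + 0.3508 + 0.1992 + 0.1667 + 0.1754 + 0.0996
  = 1.3250 bits
H(P) + H(Q|P) = 0.9183 + 1.3250 = 2.2433 bits

Decomposition 2: H(Q) + H(P|Q)
H(Q) = -[(1/2)·log₂(1/2) + (5/12)·log₂(5/12) + (1/12)·log₂(1/12)]
  = 0.5000 + 0.5263 + 0.2987
  = 1.3250 bits
H(P|Q) = -Σ P(P,Q)·log₂ P(P|Q), where P(P|Q) = P(P,Q) / P(Q)
  (P=0,Q=0): P(P|Q) = (1/3)/(1/2) = 2/3;  -(1/3)·log₂(2/3) = 0.1950
  (P=0,Q=1): P(P|Q) = (5/18)/(5/12) = 2/3;  -(5/18)·log₂(2/3) = 0.1625
  (P=0,Q=2): P(P|Q) = (1/18)/(1/12) = 2/3;  -(1/18)·log₂(2/3) = 0.0325
  (P=1,Q=0): P(P|Q) = (1/6)/(1/2) = 1/3;  -(1/6)·log₂(1/3) = 0.2642
  (P=1,Q=1): P(P|Q) = (5/36)/(5/12) = 1/3;  -(5/36)·log₂(1/3) = 0.2201
  (P=1,Q=2): P(P|Q) = (1/36)/(1/12) = 1/3;  -(1/36)·log₂(1/3) = 0.0440
H(P|Q) = 0.1950 + 0.1625 + 0.0325 + 0.2642 + 0.2201 + 0.0440
  = 0.9183 bits
H(Q) + H(P|Q) = 1.3250 + 0.9183 = 2.2433 bits

Direct computation of the joint entropy:
H(P,Q) = -[(1/3)·log₂(1/3) + (5/18)·log₂(5/18) + (1/18)·log₂(1/18) + (1/6)·log₂(1/6) + (5/36)·log₂(5/36) + (1/36)·log₂(1/36)]
  = 0.5283 + 0.5133 + 0.2317 + 0.4308 + 0.3956 + 0.1436
  = 2.2433 bits

All three agree: H(P,Q) = 2.2433 bits ✓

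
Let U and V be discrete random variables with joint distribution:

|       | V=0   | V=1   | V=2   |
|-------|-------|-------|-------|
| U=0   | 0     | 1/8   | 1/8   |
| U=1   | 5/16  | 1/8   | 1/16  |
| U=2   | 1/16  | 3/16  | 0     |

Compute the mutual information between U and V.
Marginal P(U) (row sums):
  P(U=0) = 0 + 1/8 + 1/8 = 1/4
  P(U=1) = 5/16 + 1/8 + 1/16 = 1/2
  P(U=2) = 1/16 + 3/16 + 0 = 1/4
Marginal P(V) (column sums):
  P(V=0) = 0 + 5/16 + 1/16 = 3/8
  P(V=1) = 1/8 + 1/8 + 3/16 = 7/16
  P(V=2) = 1/8 + 1/16 + 0 = 3/16

H(U) = -[(1/4)·log₂(1/4) + (1/2)·log₂(1/2) + (1/4)·log₂(1/4)]
  = 0.5000 + 0.5000 + 0.5000
  = 1.5000 bits
H(V) = -[(3/8)·log₂(3/8) + (7/16)·log₂(7/16) + (3/16)·log₂(3/16)]
  = 0.5306 + 0.5218 + 0.4528
  = 1.5052 bits
H(U,V) = -[(1/8)·log₂(1/8) + (1/8)·log₂(1/8) + (5/16)·log₂(5/16) + (1/8)·log₂(1/8) + (1/16)·log₂(1/16) + (1/16)·log₂(1/16) + (3/16)·log₂(3/16)]
  = 0.3750 + 0.3750 + 0.5244 + 0.3750 + 0.2500 + 0.2500 + 0.4528
  = 2.6022 bits

I(U;V) = H(U) + H(V) - H(U,V)
  = 1.5000 + 1.5052 - 2.6022
  = 0.4030 bits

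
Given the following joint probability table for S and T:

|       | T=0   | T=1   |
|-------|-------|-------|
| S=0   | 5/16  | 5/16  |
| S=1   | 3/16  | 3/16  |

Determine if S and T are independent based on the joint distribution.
Marginal P(S) (row sums):
  P(S=0) = 5/16 + 5/16 = 5/8
  P(S=1) = 3/16 + 3/16 = 3/8
Marginal P(T) (column sums):
  P(T=0) = 5/16 + 3/16 = 1/2
  P(T=1) = 5/16 + 3/16 = 1/2

S and T are independent iff P(S=i,T=j) = P(S=i)·P(T=j) for every cell.
  P(S=0)·P(T=0) = 5/8 × 1/2 = 5/16 = P(S=0,T=0) ✓
  P(S=0)·P(T=1) = 5/8 × 1/2 = 5/16 = P(S=0,T=1) ✓
  P(S=1)·P(T=0) = 3/8 × 1/2 = 3/16 = P(S=1,T=0) ✓
  P(S=1)·P(T=1) = 3/8 × 1/2 = 3/16 = P(S=1,T=1) ✓

Yes, S and T are independent: every cell factors, so I(S;T) = 0 bits.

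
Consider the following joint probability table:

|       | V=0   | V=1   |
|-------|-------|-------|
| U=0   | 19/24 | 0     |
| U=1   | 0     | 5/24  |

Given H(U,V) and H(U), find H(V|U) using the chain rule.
From the chain rule: H(U,V) = H(U) + H(V|U)
Therefore: H(V|U) = H(U,V) - H(U)

H(U,V) = -[(19/24)·log₂(19/24) + (5/24)·log₂(5/24)]
  = 0.2668 + 0.4715
  = 0.7383 bits
Marginal P(U) (row sums):
  P(U=0) = 19/24 + 0 = 19/24
  P(U=1) = 0 + 5/24 = 5/24
H(U) = -[(19/24)·log₂(19/24) + (5/24)·log₂(5/24)]
  = 0.2668 + 0.4715
  = 0.7383 bits

H(V|U) = 0.7383 - 0.7383 = 0.0000 bits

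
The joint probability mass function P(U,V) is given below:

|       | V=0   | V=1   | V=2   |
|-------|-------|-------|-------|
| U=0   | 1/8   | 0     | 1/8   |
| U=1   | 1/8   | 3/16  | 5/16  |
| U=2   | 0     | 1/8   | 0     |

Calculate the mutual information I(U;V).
Marginal P(U) (row sums):
  P(U=0) = 1/8 + 0 + 1/8 = 1/4
  P(U=1) = 1/8 + 3/16 + 5/16 = 5/8
  P(U=2) = 0 + 1/8 + 0 = 1/8
Marginal P(V) (column sums):
  P(V=0) = 1/8 + 1/8 + 0 = 1/4
  P(V=1) = 0 + 3/16 + 1/8 = 5/16
  P(V=2) = 1/8 + 5/16 + 0 = 7/16

H(U) = -[(1/4)·log₂(1/4) + (5/8)·log₂(5/8) + (1/8)·log₂(1/8)]
  = 0.5000 + 0.4238 + 0.3750
  = 1.2988 bits
H(V) = -[(1/4)·log₂(1/4) + (5/16)·log₂(5/16) + (7/16)·log₂(7/16)]
  = 0.5000 + 0.5244 + 0.5218
  = 1.5462 bits
H(U,V) = -[(1/8)·log₂(1/8) + (1/8)·log₂(1/8) + (1/8)·log₂(1/8) + (3/16)·log₂(3/16) + (5/16)·log₂(5/16) + (1/8)·log₂(1/8)]
  = 0.3750 + 0.3750 + 0.3750 + 0.4528 + 0.5244 + 0.3750
  = 2.4772 bits

I(U;V) = H(U) + H(V) - H(U,V)
  = 1.2988 + 1.5462 - 2.4772
  = 0.3678 bits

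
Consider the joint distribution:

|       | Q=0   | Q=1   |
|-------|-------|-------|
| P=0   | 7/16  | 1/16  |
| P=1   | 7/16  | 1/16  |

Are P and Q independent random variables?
Marginal P(P) (row sums):
  P(P=0) = 7/16 + 1/16 = 1/2
  P(P=1) = 7/16 + 1/16 = 1/2
Marginal P(Q) (column sums):
  P(Q=0) = 7/16 + 7/16 = 7/8
  P(Q=1) = 1/16 + 1/16 = 1/8

P and Q are independent iff P(P=i,Q=j) = P(P=i)·P(Q=j) for every cell.
  P(P=0)·P(Q=0) = 1/2 × 7/8 = 7/16 = P(P=0,Q=0) ✓
  P(P=0)·P(Q=1) = 1/2 × 1/8 = 1/16 = P(P=0,Q=1) ✓
  P(P=1)·P(Q=0) = 1/2 × 7/8 = 7/16 = P(P=1,Q=0) ✓
  P(P=1)·P(Q=1) = 1/2 × 1/8 = 1/16 = P(P=1,Q=1) ✓

Yes, P and Q are independent: every cell factors, so I(P;Q) = 0 bits.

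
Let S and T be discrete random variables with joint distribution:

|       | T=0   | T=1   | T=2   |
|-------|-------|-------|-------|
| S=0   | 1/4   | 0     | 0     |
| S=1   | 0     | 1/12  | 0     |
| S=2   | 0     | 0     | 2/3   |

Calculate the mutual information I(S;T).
Marginal P(S) (row sums):
  P(S=0) = 1/4 + 0 + 0 = 1/4
  P(S=1) = 0 + 1/12 + 0 = 1/12
  P(S=2) = 0 + 0 + 2/3 = 2/3
Marginal P(T) (column sums):
  P(T=0) = 1/4 + 0 + 0 = 1/4
  P(T=1) = 0 + 1/12 + 0 = 1/12
  P(T=2) = 0 + 0 + 2/3 = 2/3

H(S) = -[(1/4)·log₂(1/4) + (1/12)·log₂(1/12) + (2/3)·log₂(2/3)]
  = 0.5000 + 0.2987 + 0.3900
  = 1.1887 bits
H(T) = -[(1/4)·log₂(1/4) + (1/12)·log₂(1/12) + (2/3)·log₂(2/3)]
  = 0.5000 + 0.2987 + 0.3900
  = 1.1887 bits
H(S,T) = -[(1/4)·log₂(1/4) + (1/12)·log₂(1/12) + (2/3)·log₂(2/3)]
  = 0.5000 + 0.2987 + 0.3900
  = 1.1887 bits

I(S;T) = H(S) + H(T) - H(S,T)
  = 1.1887 + 1.1887 - 1.1887
  = 1.1887 bits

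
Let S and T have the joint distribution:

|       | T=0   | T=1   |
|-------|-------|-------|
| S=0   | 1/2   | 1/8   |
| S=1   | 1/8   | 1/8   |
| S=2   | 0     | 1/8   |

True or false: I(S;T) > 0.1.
Marginal P(S) (row sums):
  P(S=0) = 1/2 + 1/8 = 5/8
  P(S=1) = 1/8 + 1/8 = 1/4
  P(S=2) = 0 + 1/8 = 1/8
Marginal P(T) (column sums):
  P(T=0) = 1/2 + 1/8 + 0 = 5/8
  P(T=1) = 1/8 + 1/8 + 1/8 = 3/8

H(S) = -[(5/8)·log₂(5/8) + (1/4)·log₂(1/4) + (1/8)·log₂(1/8)]
  = 0.4238 + 0.5000 + 0.3750
  = 1.2988 bits
H(T) = -[(5/8)·log₂(5/8) + (3/8)·log₂(3/8)]
  = 0.4238 + 0.5306
  = 0.9544 bits
H(S,T) = -[(1/2)·log₂(1/2) + (1/8)·log₂(1/8) + (1/8)·log₂(1/8) + (1/8)·log₂(1/8) + (1/8)·log₂(1/8)]
  = 0.5000 + 0.3750 + 0.3750 + 0.3750 + 0.3750
  = 2.0000 bits

I(S;T) = H(S) + H(T) - H(S,T)
  = 1.2988 + 0.9544 - 2.0000
  = 0.2532 bits

True. I(S;T) = 0.2532 bits, which is > 0.1 bits.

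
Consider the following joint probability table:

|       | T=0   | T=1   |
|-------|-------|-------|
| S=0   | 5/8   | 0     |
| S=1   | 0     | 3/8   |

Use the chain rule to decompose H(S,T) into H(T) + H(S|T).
By the chain rule: H(S,T) = H(T) + H(S|T)

Marginal P(T) (column sums):
  P(T=0) = 5/8 + 0 = 5/8
  P(T=1) = 0 + 3/8 = 3/8
H(T) = -[(5/8)·log₂(5/8) + (3/8)·log₂(3/8)]
  = 0.4238 + 0.5306
  = 0.9544 bits
H(S|T) = -Σ P(S,T)·log₂ P(S|T), where P(S|T) = P(S,T) / P(T)
  (cells with P(S,T) = 0 contribute 0)
  (S=0,T=0): P(S|T) = (5/8)/(5/8) = 1;  -(5/8)·log₂(1) = 0.0000
  (S=1,T=1): P(S|T) = (3/8)/(3/8) = 1;  -(3/8)·log₂(1) = 0.0000
H(S|T) = 0.0000 + 0.0000
  = 0.0000 bits

H(S,T) = H(T) + H(S|T) = 0.9544 + 0.0000 = 0.9544 bits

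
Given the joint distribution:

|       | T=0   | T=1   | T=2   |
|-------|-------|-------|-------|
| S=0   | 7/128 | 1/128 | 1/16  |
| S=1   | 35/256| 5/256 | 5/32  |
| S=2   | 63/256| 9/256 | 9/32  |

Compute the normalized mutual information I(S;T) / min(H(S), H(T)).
Marginal P(S) (row sums):
  P(S=0) = 7/128 + 1/128 + 1/16 = 1/8
  P(S=1) = 35/256 + 5/256 + 5/32 = 5/16
  P(S=2) = 63/256 + 9/256 + 9/32 = 9/16
Marginal P(T) (column sums):
  P(T=0) = 7/128 + 35/256 + 63/256 = 7/16
  P(T=1) = 1/128 + 5/256 + 9/256 = 1/16
  P(T=2) = 1/16 + 5/32 + 9/32 = 1/2

H(S) = -[(1/8)·log₂(1/8) + (5/16)·log₂(5/16) + (9/16)·log₂(9/16)]
  = 0.3750 + 0.5244 + 0.4669
  = 1.3663 bits
H(T) = -[(7/16)·log₂(7/16) + (1/16)·log₂(1/16) + (1/2)·log₂(1/2)]
  = 0.5218 + 0.2500 + 0.5000
  = 1.2718 bits
H(S,T) = -[(7/128)·log₂(7/128) + (1/128)·log₂(1/128) + (1/16)·log₂(1/16) + (35/256)·log₂(35/256) + (5/256)·log₂(5/256) + (5/32)·log₂(5/32) + (63/256)·log₂(63/256) + (9/256)·log₂(9/256) + (9/32)·log₂(9/32)]
  = 0.2293 + 0.0547 + 0.2500 + 0.3925 + 0.1109 + 0.4184 + 0.4978 + 0.1698 + 0.5147
  = 2.6381 bits

I(S;T) = H(S) + H(T) - H(S,T)
  = 1.3663 + 1.2718 - 2.6381
  = 0.0000 bits

min(H(S), H(T)) = min(1.3663, 1.2718) = 1.2718 bits
Normalized MI = 0.0000 / 1.2718 = 0.0000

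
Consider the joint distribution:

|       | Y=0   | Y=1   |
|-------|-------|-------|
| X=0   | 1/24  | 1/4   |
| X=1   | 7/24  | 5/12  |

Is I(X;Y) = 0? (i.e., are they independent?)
Marginal P(X) (row sums):
  P(X=0) = 1/24 + 1/4 = 7/24
  P(X=1) = 7/24 + 5/12 = 17/24
Marginal P(Y) (column sums):
  P(Y=0) = 1/24 + 7/24 = 1/3
  P(Y=1) = 1/4 + 5/12 = 2/3

X and Y are independent iff P(X=i,Y=j) = P(X=i)·P(Y=j) for every cell.
  P(X=0)·P(Y=0) = 7/24 × 1/3 = 7/72, but P(X=0,Y=0) = 1/24 ✗

No, X and Y are not independent. Quantitatively, I(X;Y) > 0:

H(X) = -[(7/24)·log₂(7/24) + (17/24)·log₂(17/24)]
  = 0.5185 + 0.3524
  = 0.8709 bits
H(Y) = -[(1/3)·log₂(1/3) + (2/3)·log₂(2/3)]
  = 0.5283 + 0.3900
  = 0.9183 bits
H(X,Y) = -[(1/24)·log₂(1/24) + (1/4)·log₂(1/4) + (7/24)·log₂(7/24) + (5/12)·log₂(5/12)]
  = 0.1910 + 0.5000 + 0.5185 + 0.5263
  = 1.7358 bits
I(X;Y) = H(X) + H(Y) - H(X,Y) = 0.8709 + 0.9183 - 1.7358 = 0.0534 bits > 0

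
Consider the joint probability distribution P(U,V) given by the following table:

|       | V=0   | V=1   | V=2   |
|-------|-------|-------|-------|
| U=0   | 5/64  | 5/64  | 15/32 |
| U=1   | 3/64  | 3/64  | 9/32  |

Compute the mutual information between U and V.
Marginal P(U) (row sums):
  P(U=0) = 5/64 + 5/64 + 15/32 = 5/8
  P(U=1) = 3/64 + 3/64 + 9/32 = 3/8
Marginal P(V) (column sums):
  P(V=0) = 5/64 + 3/64 = 1/8
  P(V=1) = 5/64 + 3/64 = 1/8
  P(V=2) = 15/32 + 9/32 = 3/4

H(U) = -[(5/8)·log₂(5/8) + (3/8)·log₂(3/8)]
  = 0.4238 + 0.5306
  = 0.9544 bits
H(V) = -[(1/8)·log₂(1/8) + (1/8)·log₂(1/8) + (3/4)·log₂(3/4)]
  = 0.3750 + 0.3750 + 0.3113
  = 1.0613 bits
H(U,V) = -[(5/64)·log₂(5/64) + (5/64)·log₂(5/64) + (15/32)·log₂(15/32) + (3/64)·log₂(3/64) + (3/64)·log₂(3/64) + (9/32)·log₂(9/32)]
  = 0.2873 + 0.2873 + 0.5124 + 0.2070 + 0.2070 + 0.5147
  = 2.0157 bits

I(U;V) = H(U) + H(V) - H(U,V)
  = 0.9544 + 1.0613 - 2.0157
  = 0.0000 bits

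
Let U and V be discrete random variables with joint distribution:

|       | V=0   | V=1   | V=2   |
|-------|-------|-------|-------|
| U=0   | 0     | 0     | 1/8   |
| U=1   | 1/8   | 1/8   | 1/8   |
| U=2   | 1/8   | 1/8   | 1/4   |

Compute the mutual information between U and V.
Marginal P(U) (row sums):
  P(U=0) = 0 + 0 + 1/8 = 1/8
  P(U=1) = 1/8 + 1/8 + 1/8 = 3/8
  P(U=2) = 1/8 + 1/8 + 1/4 = 1/2
Marginal P(V) (column sums):
  P(V=0) = 0 + 1/8 + 1/8 = 1/4
  P(V=1) = 0 + 1/8 + 1/8 = 1/4
  P(V=2) = 1/8 + 1/8 + 1/4 = 1/2

H(U) = -[(1/8)·log₂(1/8) + (3/8)·log₂(3/8) + (1/2)·log₂(1/2)]
  = 0.3750 + 0.5306 + 0.5000
  = 1.4056 bits
H(V) = -[(1/4)·log₂(1/4) + (1/4)·log₂(1/4) + (1/2)·log₂(1/2)]
  = 0.5000 + 0.5000 + 0.5000
  = 1.5000 bits
H(U,V) = -[(1/8)·log₂(1/8) + (1/8)·log₂(1/8) + (1/8)·log₂(1/8) + (1/8)·log₂(1/8) + (1/8)·log₂(1/8) + (1/8)·log₂(1/8) + (1/4)·log₂(1/4)]
  = 0.3750 + 0.3750 + 0.3750 + 0.3750 + 0.3750 + 0.3750 + 0.5000
  = 2.7500 bits

I(U;V) = H(U) + H(V) - H(U,V)
  = 1.4056 + 1.5000 - 2.7500
  = 0.1556 bits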